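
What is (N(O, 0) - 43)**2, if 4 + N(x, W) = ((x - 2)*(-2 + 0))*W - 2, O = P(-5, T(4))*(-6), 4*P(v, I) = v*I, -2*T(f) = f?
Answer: 2401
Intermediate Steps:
T(f) = -f/2
P(v, I) = I*v/4 (P(v, I) = (v*I)/4 = (I*v)/4 = I*v/4)
O = -15 (O = ((1/4)*(-1/2*4)*(-5))*(-6) = ((1/4)*(-2)*(-5))*(-6) = (5/2)*(-6) = -15)
N(x, W) = -6 + W*(4 - 2*x) (N(x, W) = -4 + (((x - 2)*(-2 + 0))*W - 2) = -4 + (((-2 + x)*(-2))*W - 2) = -4 + ((4 - 2*x)*W - 2) = -4 + (W*(4 - 2*x) - 2) = -4 + (-2 + W*(4 - 2*x)) = -6 + W*(4 - 2*x))
(N(O, 0) - 43)**2 = ((-6 + 4*0 - 2*0*(-15)) - 43)**2 = ((-6 + 0 + 0) - 43)**2 = (-6 - 43)**2 = (-49)**2 = 2401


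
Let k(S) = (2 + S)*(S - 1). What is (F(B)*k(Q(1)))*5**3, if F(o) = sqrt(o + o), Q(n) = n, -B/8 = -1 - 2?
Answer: 0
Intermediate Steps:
B = 24 (B = -8*(-1 - 2) = -8*(-3) = 24)
k(S) = (-1 + S)*(2 + S) (k(S) = (2 + S)*(-1 + S) = (-1 + S)*(2 + S))
F(o) = sqrt(2)*sqrt(o) (F(o) = sqrt(2*o) = sqrt(2)*sqrt(o))
(F(B)*k(Q(1)))*5**3 = ((sqrt(2)*sqrt(24))*(-2 + 1 + 1**2))*5**3 = ((sqrt(2)*(2*sqrt(6)))*(-2 + 1 + 1))*125 = ((4*sqrt(3))*0)*125 = 0*125 = 0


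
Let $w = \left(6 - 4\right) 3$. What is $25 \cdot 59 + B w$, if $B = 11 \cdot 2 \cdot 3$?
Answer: $1871$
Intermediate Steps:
$B = 66$ ($B = 22 \cdot 3 = 66$)
$w = 6$ ($w = 2 \cdot 3 = 6$)
$25 \cdot 59 + B w = 25 \cdot 59 + 66 \cdot 6 = 1475 + 396 = 1871$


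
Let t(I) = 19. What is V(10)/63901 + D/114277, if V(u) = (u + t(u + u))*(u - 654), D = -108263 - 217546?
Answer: -22953758161/7302414577 ≈ -3.1433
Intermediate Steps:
D = -325809
V(u) = (-654 + u)*(19 + u) (V(u) = (u + 19)*(u - 654) = (19 + u)*(-654 + u) = (-654 + u)*(19 + u))
V(10)/63901 + D/114277 = (-12426 + 10² - 635*10)/63901 - 325809/114277 = (-12426 + 100 - 6350)*(1/63901) - 325809*1/114277 = -18676*1/63901 - 325809/114277 = -18676/63901 - 325809/114277 = -22953758161/7302414577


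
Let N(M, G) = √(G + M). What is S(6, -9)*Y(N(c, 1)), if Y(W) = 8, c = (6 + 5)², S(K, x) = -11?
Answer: -88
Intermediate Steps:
c = 121 (c = 11² = 121)
S(6, -9)*Y(N(c, 1)) = -11*8 = -88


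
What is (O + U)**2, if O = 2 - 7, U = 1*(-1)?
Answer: 36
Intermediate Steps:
U = -1
O = -5
(O + U)**2 = (-5 - 1)**2 = (-6)**2 = 36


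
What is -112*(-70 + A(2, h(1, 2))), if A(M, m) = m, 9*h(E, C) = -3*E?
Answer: 23632/3 ≈ 7877.3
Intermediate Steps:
h(E, C) = -E/3 (h(E, C) = (-3*E)/9 = -E/3)
-112*(-70 + A(2, h(1, 2))) = -112*(-70 - 1/3*1) = -112*(-70 - 1/3) = -112*(-211/3) = 23632/3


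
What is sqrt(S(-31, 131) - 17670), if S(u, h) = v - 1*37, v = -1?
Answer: 2*I*sqrt(4427) ≈ 133.07*I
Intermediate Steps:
S(u, h) = -38 (S(u, h) = -1 - 1*37 = -1 - 37 = -38)
sqrt(S(-31, 131) - 17670) = sqrt(-38 - 17670) = sqrt(-17708) = 2*I*sqrt(4427)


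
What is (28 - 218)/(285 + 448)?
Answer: -190/733 ≈ -0.25921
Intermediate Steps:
(28 - 218)/(285 + 448) = -190/733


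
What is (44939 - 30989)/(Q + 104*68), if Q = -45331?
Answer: -1550/4251 ≈ -0.36462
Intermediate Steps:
(44939 - 30989)/(Q + 104*68) = (44939 - 30989)/(-45331 + 104*68) = 13950/(-45331 + 7072) = 13950/(-38259) = 13950*(-1/38259) = -1550/4251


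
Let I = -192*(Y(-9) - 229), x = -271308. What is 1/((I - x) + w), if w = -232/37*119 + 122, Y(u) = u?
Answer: 37/11706054 ≈ 3.1608e-6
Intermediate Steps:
I = 45696 (I = -192*(-9 - 229) = -192*(-238) = 45696)
w = -23094/37 (w = -232*1/37*119 + 122 = -232/37*119 + 122 = -27608/37 + 122 = -23094/37 ≈ -624.16)
1/((I - x) + w) = 1/((45696 - 1*(-271308)) - 23094/37) = 1/((45696 + 271308) - 23094/37) = 1/(317004 - 23094/37) = 1/(11706054/37) = 37/11706054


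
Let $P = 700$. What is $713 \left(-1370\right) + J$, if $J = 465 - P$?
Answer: $-977045$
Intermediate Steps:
$J = -235$ ($J = 465 - 700 = -235$)
$713 \left(-1370\right) + J = 713 \left(-1370\right) - 235 = -976810 - 235 = -977045$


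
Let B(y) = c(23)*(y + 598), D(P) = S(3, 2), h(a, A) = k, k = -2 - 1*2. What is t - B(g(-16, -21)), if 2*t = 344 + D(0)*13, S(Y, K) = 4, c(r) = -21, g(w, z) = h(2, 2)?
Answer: 12672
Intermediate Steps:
k = -4 (k = -2 - 2 = -4)
h(a, A) = -4
g(w, z) = -4
D(P) = 4
B(y) = -12558 - 21*y (B(y) = -21*(y + 598) = -21*(598 + y) = -12558 - 21*y)
t = 198 (t = (344 + 4*13)/2 = (344 + 52)/2 = (½)*396 = 198)
t - B(g(-16, -21)) = 198 - (-12558 - 21*(-4)) = 198 - (-12558 + 84) = 198 - 1*(-12474) = 198 + 12474 = 12672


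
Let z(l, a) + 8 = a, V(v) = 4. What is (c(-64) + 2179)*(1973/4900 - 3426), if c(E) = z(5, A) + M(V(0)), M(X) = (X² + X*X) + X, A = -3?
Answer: -9248770277/1225 ≈ -7.5500e+6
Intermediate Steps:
z(l, a) = -8 + a
M(X) = X + 2*X² (M(X) = (X² + X²) + X = 2*X² + X = X + 2*X²)
c(E) = 25 (c(E) = (-8 - 3) + 4*(1 + 2*4) = -11 + 4*(1 + 8) = -11 + 4*9 = -11 + 36 = 25)
(c(-64) + 2179)*(1973/4900 - 3426) = (25 + 2179)*(1973/4900 - 3426) = 2204*(1973*(1/4900) - 3426) = 2204*(1973/4900 - 3426) = 2204*(-16785427/4900) = -9248770277/1225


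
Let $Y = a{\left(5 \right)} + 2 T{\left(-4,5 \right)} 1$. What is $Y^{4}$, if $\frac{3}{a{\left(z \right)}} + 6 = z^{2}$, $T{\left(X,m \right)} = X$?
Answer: $\frac{492884401}{130321} \approx 3782.1$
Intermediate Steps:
$a{\left(z \right)} = \frac{3}{-6 + z^{2}}$
$Y = - \frac{149}{19}$ ($Y = \frac{3}{-6 + 5^{2}} + 2 \left(\left(-4\right) 1\right) = \frac{3}{-6 + 25} + 2 \left(-4\right) = \frac{3}{19} - 8 = - \frac{149}{19} \approx -7.8421$)
$Y^{4} = \left(- \frac{149}{19}\right)^{4} = \frac{492884401}{130321}$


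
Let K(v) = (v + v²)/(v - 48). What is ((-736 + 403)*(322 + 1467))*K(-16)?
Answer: 8936055/4 ≈ 2.2340e+6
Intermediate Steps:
K(v) = (v + v²)/(-48 + v)
((-736 + 403)*(322 + 1467))*K(-16) = ((-736 + 403)*(322 + 1467))*(-16*(1 - 16)/(-48 - 16)) = (-333*1789)*(-16*(-15)/(-64)) = -(-9531792)*(-1)*(-15)/64 = -595737*(-15/4) = 8936055/4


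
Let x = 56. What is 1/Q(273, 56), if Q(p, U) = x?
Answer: 1/56 ≈ 0.017857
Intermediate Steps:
Q(p, U) = 56
1/Q(273, 56) = 1/56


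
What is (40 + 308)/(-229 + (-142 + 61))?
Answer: -174/155 ≈ -1.1226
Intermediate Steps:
(40 + 308)/(-229 + (-142 + 61)) = 348/(-229 - 81) = 348/(-310) = 348*(-1/310) = -174/155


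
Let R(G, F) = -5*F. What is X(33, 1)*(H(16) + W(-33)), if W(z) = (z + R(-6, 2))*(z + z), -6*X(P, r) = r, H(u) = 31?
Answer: -2869/6 ≈ -478.17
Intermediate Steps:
X(P, r) = -r/6
W(z) = 2*z*(-10 + z) (W(z) = (z - 5*2)*(z + z) = (z - 10)*(2*z) = (-10 + z)*(2*z) = 2*z*(-10 + z))
X(33, 1)*(H(16) + W(-33)) = (-1/6*1)*(31 + 2*(-33)*(-10 - 33)) = -(31 + 2*(-33)*(-43))/6 = -(31 + 2838)/6 = -1/6*2869 = -2869/6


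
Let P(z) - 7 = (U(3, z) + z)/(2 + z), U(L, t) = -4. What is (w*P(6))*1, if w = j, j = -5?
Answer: -145/4 ≈ -36.250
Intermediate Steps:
w = -5
P(z) = 7 + (-4 + z)/(2 + z)
(w*P(6))*1 = -10*(5 + 4*6)/(2 + 6)*1 = -10*(5 + 24)/8*1 = -10*29/8*1 = -5*29/4*1 = -145/4*1 = -145/4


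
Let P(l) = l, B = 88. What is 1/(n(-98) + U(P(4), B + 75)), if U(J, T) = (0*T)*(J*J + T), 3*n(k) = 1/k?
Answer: -294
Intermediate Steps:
n(k) = 1/(3*k)
U(J, T) = 0 (U(J, T) = 0*(J² + T) = 0*(T + J²) = 0)
1/(n(-98) + U(P(4), B + 75)) = 1/((⅓)/(-98) + 0) = 1/((⅓)*(-1/98) + 0) = 1/(-1/294 + 0) = 1/(-1/294) = -294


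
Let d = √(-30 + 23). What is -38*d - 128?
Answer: -128 - 38*I*√7 ≈ -128.0 - 100.54*I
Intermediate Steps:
d = I*√7 (d = √(-7) = I*√7 ≈ 2.6458*I)
-38*d - 128 = -38*I*√7 - 128 = -128 - 38*I*√7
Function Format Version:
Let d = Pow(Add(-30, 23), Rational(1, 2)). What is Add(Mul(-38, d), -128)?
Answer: Add(-128, Mul(-38, I, Pow(7, Rational(1, 2)))) ≈ Add(-128.00, Mul(-100.54, I))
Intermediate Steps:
d = Mul(I, Pow(7, Rational(1, 2))) (d = Pow(-7, Rational(1, 2)) = Mul(I, Pow(7, Rational(1, 2))) ≈ Mul(2.6458, I))
Add(Mul(-38, d), -128) = Add(Mul(-38, Mul(I, Pow(7, Rational(1, 2)))), -128) = Add(Mul(-38, I, Pow(7, Rational(1, 2))), -128) = Add(-128, Mul(-38, I, Pow(7, Rational(1, 2))))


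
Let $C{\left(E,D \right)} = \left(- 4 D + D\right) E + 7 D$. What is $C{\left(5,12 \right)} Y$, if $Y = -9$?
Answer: $864$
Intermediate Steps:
$C{\left(E,D \right)} = 7 D - 3 D E$ ($C{\left(E,D \right)} = - 3 D E + 7 D = 7 D - 3 D E$)
$C{\left(5,12 \right)} Y = 12 \left(7 - 15\right) \left(-9\right) = 12 \left(-8\right) \left(-9\right) = \left(-96\right) \left(-9\right) = 864$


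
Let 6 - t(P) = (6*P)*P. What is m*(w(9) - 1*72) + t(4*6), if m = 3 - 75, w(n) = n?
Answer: 1086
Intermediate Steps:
t(P) = 6 - 6*P² (t(P) = 6 - 6*P*P = 6 - 6*P²)
m = -72
m*(w(9) - 1*72) + t(4*6) = -72*(9 - 1*72) + (6 - 6*(4*6)²) = -72*(9 - 72) + (6 - 6*24²) = -72*(-63) + (6 - 6*576) = 4536 + (6 - 3456) = 4536 - 3450 = 1086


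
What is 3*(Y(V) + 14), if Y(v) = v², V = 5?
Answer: 117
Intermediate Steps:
3*(Y(V) + 14) = 3*(5² + 14) = 3*(25 + 14) = 3*39 = 117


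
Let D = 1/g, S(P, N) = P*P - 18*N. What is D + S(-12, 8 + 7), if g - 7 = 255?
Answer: -33011/262 ≈ -126.00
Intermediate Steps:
g = 262 (g = 7 + 255 = 262)
S(P, N) = P² - 18*N
D = 1/262 ≈ 0.0038168
D + S(-12, 8 + 7) = 1/262 + ((-12)² - 18*(8 + 7)) = 1/262 + (144 - 18*15) = 1/262 + (144 - 270) = 1/262 - 126 = -33011/262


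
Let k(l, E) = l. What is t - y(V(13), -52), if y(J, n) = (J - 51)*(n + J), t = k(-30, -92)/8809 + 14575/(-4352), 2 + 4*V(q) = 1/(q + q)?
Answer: -17532605023555/6478913792 ≈ -2706.1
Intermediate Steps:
V(q) = -1/2 + 1/(8*q) (V(q) = -1/2 + 1/(4*(q + q)) = -1/2 + 1/(4*((2*q))) = -1/2 + (1/(2*q))/4 = -1/2 + 1/(8*q))
t = -128521735/38336768 (t = -30/8809 + 14575/(-4352) = -30*1/8809 + 14575*(-1/4352) = -30/8809 - 14575/4352 = -128521735/38336768 ≈ -3.3524)
y(J, n) = (-51 + J)*(J + n)
t - y(V(13), -52) = -128521735/38336768 - (((1/8)*(1 - 4*13)/13)**2 - 51*(1 - 4*13)/(8*13) - 51*(-52) + ((1/8)*(1 - 4*13)/13)*(-52)) = -128521735/38336768 - (((1/8)*(1/13)*(1 - 52))**2 - 51*(1 - 52)/(8*13) + 2652 + ((1/8)*(1/13)*(1 - 52))*(-52)) = -128521735/38336768 - (((1/8)*(1/13)*(-51))**2 - 51*(-51)/(8*13) + 2652 + ((1/8)*(1/13)*(-51))*(-52)) = -128521735/38336768 - ((-51/104)**2 - 51*(-51/104) + 2652 - 51/104*(-52)) = -128521735/38336768 - (2601/10816 + 2601/104 + 2652 + 51/2) = -128521735/38336768 - 1*29232945/10816 = -128521735/38336768 - 29232945/10816 = -17532605023555/6478913792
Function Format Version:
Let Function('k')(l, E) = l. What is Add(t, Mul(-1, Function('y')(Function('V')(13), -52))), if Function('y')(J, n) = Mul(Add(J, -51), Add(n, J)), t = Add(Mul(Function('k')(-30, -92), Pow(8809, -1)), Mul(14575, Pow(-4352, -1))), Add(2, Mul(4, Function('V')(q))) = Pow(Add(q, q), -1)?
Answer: Rational(-17532605023555, 6478913792) ≈ -2706.1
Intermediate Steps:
Function('V')(q) = Add(Rational(-1, 2), Mul(Rational(1, 8), Pow(q, -1))) (Function('V')(q) = Add(Rational(-1, 2), Mul(Rational(1, 4), Pow(Add(q, q), -1))) = Add(Rational(-1, 2), Mul(Rational(1, 4), Pow(Mul(2, q), -1))) = Add(Rational(-1, 2), Mul(Rational(1, 4), Mul(Rational(1, 2), Pow(q, -1)))) = Add(Rational(-1, 2), Mul(Rational(1, 8), Pow(q, -1))))
t = Rational(-128521735, 38336768) (t = Add(Mul(-30, Pow(8809, -1)), Mul(14575, Pow(-4352, -1))) = Add(Mul(-30, Rational(1, 8809)), Mul(14575, Rational(-1, 4352))) = Add(Rational(-30, 8809), Rational(-14575, 4352)) = Rational(-128521735, 38336768) ≈ -3.3524)
Function('y')(J, n) = Mul(Add(-51, J), Add(J, n))
Add(t, Mul(-1, Function('y')(Function('V')(13), -52))) = Add(Rational(-128521735, 38336768), Mul(-1, Add(Pow(Mul(Rational(1, 8), Pow(13, -1), Add(1, Mul(-4, 13))), 2), Mul(-51, Mul(Rational(1, 8), Pow(13, -1), Add(1, Mul(-4, 13)))), Mul(-51, -52), Mul(Mul(Rational(1, 8), Pow(13, -1), Add(1, Mul(-4, 13))), -52)))) = Add(Rational(-128521735, 38336768), Mul(-1, Add(Pow(Mul(Rational(1, 8), Rational(1, 13), Add(1, -52)), 2), Mul(-51, Mul(Rational(1, 8), Rational(1, 13), Add(1, -52))), 2652, Mul(Mul(Rational(1, 8), Rational(1, 13), Add(1, -52)), -52)))) = Add(Rational(-128521735, 38336768), Mul(-1, Add(Pow(Mul(Rational(1, 8), Rational(1, 13), -51), 2), Mul(-51, Mul(Rational(1, 8), Rational(1, 13), -51)), 2652, Mul(Mul(Rational(1, 8), Rational(1, 13), -51), -52)))) = Add(Rational(-128521735, 38336768), Mul(-1, Add(Pow(Rational(-51, 104), 2), Mul(-51, Rational(-51, 104)), 2652, Mul(Rational(-51, 104), -52)))) = Add(Rational(-128521735, 38336768), Mul(-1, Add(Rational(2601, 10816), Rational(2601, 104), 2652, Rational(51, 2)))) = Add(Rational(-128521735, 38336768), Mul(-1, Rational(29232945, 10816))) = Add(Rational(-128521735, 38336768), Rational(-29232945, 10816)) = Rational(-17532605023555, 6478913792)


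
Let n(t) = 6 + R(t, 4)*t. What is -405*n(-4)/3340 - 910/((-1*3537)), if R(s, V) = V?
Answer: 1736425/1181358 ≈ 1.4699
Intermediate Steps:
n(t) = 6 + 4*t
-405*n(-4)/3340 - 910/((-1*3537)) = -405*(6 + 4*(-4))/3340 - 910/((-1*3537)) = -405*(6 - 16)*(1/3340) - 910/(-3537) = -405*(-10)*(1/3340) - 910*(-1/3537) = 4050*(1/3340) + 910/3537 = 405/334 + 910/3537 = 1736425/1181358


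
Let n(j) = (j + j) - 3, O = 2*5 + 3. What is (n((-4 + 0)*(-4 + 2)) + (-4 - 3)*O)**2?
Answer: 6084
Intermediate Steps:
O = 13 (O = 10 + 3 = 13)
n(j) = -3 + 2*j (n(j) = 2*j - 3 = -3 + 2*j)
(n((-4 + 0)*(-4 + 2)) + (-4 - 3)*O)**2 = ((-3 + 2*((-4 + 0)*(-4 + 2))) + (-4 - 3)*13)**2 = ((-3 + 2*(-4*(-2))) - 7*13)**2 = ((-3 + 2*8) - 91)**2 = ((-3 + 16) - 91)**2 = (13 - 91)**2 = (-78)**2 = 6084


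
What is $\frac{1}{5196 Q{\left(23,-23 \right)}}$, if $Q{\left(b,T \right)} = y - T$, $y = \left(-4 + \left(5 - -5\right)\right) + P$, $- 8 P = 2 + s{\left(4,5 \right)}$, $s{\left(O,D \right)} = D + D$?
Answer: $\frac{1}{142890} \approx 6.9984 \cdot 10^{-6}$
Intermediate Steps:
$s{\left(O,D \right)} = 2 D$
$P = - \frac{3}{2}$ ($P = - \frac{2 + 2 \cdot 5}{8} = - \frac{2 + 10}{8} = \left(- \frac{1}{8}\right) 12 = - \frac{3}{2} \approx -1.5$)
$y = \frac{9}{2}$ ($y = \left(-4 + \left(5 - -5\right)\right) - \frac{3}{2} = \left(-4 + \left(5 + 5\right)\right) - \frac{3}{2} = \left(-4 + 10\right) - \frac{3}{2} = 6 - \frac{3}{2} = \frac{9}{2} \approx 4.5$)
$Q{\left(b,T \right)} = \frac{9}{2} - T$
$\frac{1}{5196 Q{\left(23,-23 \right)}} = \frac{1}{5196 \left(\frac{9}{2} - -23\right)} = \frac{1}{5196 \left(\frac{9}{2} + 23\right)} = \frac{1}{5196 \cdot \frac{55}{2}} = \frac{1}{5196} \cdot \frac{2}{55} = \frac{1}{142890}$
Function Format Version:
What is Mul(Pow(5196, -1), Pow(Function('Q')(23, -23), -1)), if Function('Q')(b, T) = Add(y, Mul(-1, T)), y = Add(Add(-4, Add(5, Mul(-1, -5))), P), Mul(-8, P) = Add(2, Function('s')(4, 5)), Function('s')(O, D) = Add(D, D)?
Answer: Rational(1, 142890) ≈ 6.9984e-6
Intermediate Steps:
Function('s')(O, D) = Mul(2, D)
P = Rational(-3, 2) (P = Mul(Rational(-1, 8), Add(2, Mul(2, 5))) = Mul(Rational(-1, 8), Add(2, 10)) = Mul(Rational(-1, 8), 12) = Rational(-3, 2) ≈ -1.5000)
y = Rational(9, 2) (y = Add(Add(-4, Add(5, Mul(-1, -5))), Rational(-3, 2)) = Add(Add(-4, Add(5, 5)), Rational(-3, 2)) = Add(Add(-4, 10), Rational(-3, 2)) = Add(6, Rational(-3, 2)) = Rational(9, 2) ≈ 4.5000)
Function('Q')(b, T) = Add(Rational(9, 2), Mul(-1, T))
Mul(Pow(5196, -1), Pow(Function('Q')(23, -23), -1)) = Mul(Pow(5196, -1), Pow(Add(Rational(9, 2), Mul(-1, -23)), -1)) = Mul(Rational(1, 5196), Pow(Add(Rational(9, 2), 23), -1)) = Mul(Rational(1, 5196), Pow(Rational(55, 2), -1)) = Mul(Rational(1, 5196), Rational(2, 55)) = Rational(1, 142890)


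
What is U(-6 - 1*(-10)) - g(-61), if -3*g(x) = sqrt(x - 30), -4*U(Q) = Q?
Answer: -1 + I*sqrt(91)/3 ≈ -1.0 + 3.1798*I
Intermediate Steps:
U(Q) = -Q/4
g(x) = -sqrt(-30 + x)/3 (g(x) = -sqrt(x - 30)/3 = -sqrt(-30 + x)/3)
U(-6 - 1*(-10)) - g(-61) = -(-6 - 1*(-10))/4 - (-1)*sqrt(-30 - 61)/3 = -(-6 + 10)/4 - (-1)*sqrt(-91)/3 = -1/4*4 - (-1)*I*sqrt(91)/3 = -1 - (-1)*I*sqrt(91)/3 = -1 + I*sqrt(91)/3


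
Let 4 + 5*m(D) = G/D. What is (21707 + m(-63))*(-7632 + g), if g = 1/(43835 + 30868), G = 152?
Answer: -779634589607359/4706289 ≈ -1.6566e+8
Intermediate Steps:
m(D) = -⅘ + 152/(5*D) (m(D) = -⅘ + (152/D)/5 = -⅘ + 152/(5*D))
g = 1/74703 ≈ 1.3386e-5
(21707 + m(-63))*(-7632 + g) = (21707 + (⅘)*(38 - 1*(-63))/(-63))*(-7632 + 1/74703) = (21707 + (⅘)*(-1/63)*(38 + 63))*(-570133295/74703) = (21707 + (⅘)*(-1/63)*101)*(-570133295/74703) = (21707 - 404/315)*(-570133295/74703) = (6837301/315)*(-570133295/74703) = -779634589607359/4706289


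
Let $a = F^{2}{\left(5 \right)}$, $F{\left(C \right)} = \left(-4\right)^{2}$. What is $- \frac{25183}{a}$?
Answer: $- \frac{25183}{256} \approx -98.371$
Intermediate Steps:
$F{\left(C \right)} = 16$
$a = 256$ ($a = 16^{2} = 256$)
$- \frac{25183}{a} = - \frac{25183}{256}$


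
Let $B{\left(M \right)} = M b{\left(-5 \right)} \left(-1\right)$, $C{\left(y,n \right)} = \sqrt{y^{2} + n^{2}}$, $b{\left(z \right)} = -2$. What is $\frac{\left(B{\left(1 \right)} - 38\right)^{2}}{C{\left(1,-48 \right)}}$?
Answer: $\frac{1296 \sqrt{2305}}{2305} \approx 26.994$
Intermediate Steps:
$C{\left(y,n \right)} = \sqrt{n^{2} + y^{2}}$
$B{\left(M \right)} = 2 M$ ($B{\left(M \right)} = M \left(-2\right) \left(-1\right) = - 2 M \left(-1\right) = 2 M$)
$\frac{\left(B{\left(1 \right)} - 38\right)^{2}}{C{\left(1,-48 \right)}} = \frac{\left(2 \cdot 1 - 38\right)^{2}}{\sqrt{\left(-48\right)^{2} + 1^{2}}} = \frac{\left(2 - 38\right)^{2}}{\sqrt{2304 + 1}} = \frac{\left(-36\right)^{2}}{\sqrt{2305}} = 1296 \frac{\sqrt{2305}}{2305} = \frac{1296 \sqrt{2305}}{2305}$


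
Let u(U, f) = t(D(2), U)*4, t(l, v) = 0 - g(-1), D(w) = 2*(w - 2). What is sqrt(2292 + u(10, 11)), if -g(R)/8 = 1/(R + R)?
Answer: 2*sqrt(569) ≈ 47.707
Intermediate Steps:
g(R) = -4/R (g(R) = -8/(R + R) = -8*1/(2*R) = -4/R)
D(w) = -4 + 2*w (D(w) = 2*(-2 + w) = -4 + 2*w)
t(l, v) = -4 (t(l, v) = 0 - (-4)/(-1) = 0 - (-4)*(-1) = 0 - 1*4 = 0 - 4 = -4)
u(U, f) = -16 (u(U, f) = -4*4 = -16)
sqrt(2292 + u(10, 11)) = sqrt(2292 - 16) = sqrt(2276) = 2*sqrt(569)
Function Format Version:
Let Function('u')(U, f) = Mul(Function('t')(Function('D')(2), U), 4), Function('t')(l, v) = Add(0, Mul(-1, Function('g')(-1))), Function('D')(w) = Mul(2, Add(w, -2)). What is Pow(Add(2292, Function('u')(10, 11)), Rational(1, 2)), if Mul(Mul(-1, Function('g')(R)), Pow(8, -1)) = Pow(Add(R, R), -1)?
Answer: Mul(2, Pow(569, Rational(1, 2))) ≈ 47.707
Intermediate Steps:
Function('g')(R) = Mul(-4, Pow(R, -1)) (Function('g')(R) = Mul(-8, Pow(Add(R, R), -1)) = Mul(-8, Pow(Mul(2, R), -1)) = Mul(-8, Mul(Rational(1, 2), Pow(R, -1))) = Mul(-4, Pow(R, -1)))
Function('D')(w) = Add(-4, Mul(2, w)) (Function('D')(w) = Mul(2, Add(-2, w)) = Add(-4, Mul(2, w)))
Function('t')(l, v) = -4 (Function('t')(l, v) = Add(0, Mul(-1, Mul(-4, Pow(-1, -1)))) = Add(0, Mul(-1, Mul(-4, -1))) = Add(0, Mul(-1, 4)) = Add(0, -4) = -4)
Function('u')(U, f) = -16 (Function('u')(U, f) = Mul(-4, 4) = -16)
Pow(Add(2292, Function('u')(10, 11)), Rational(1, 2)) = Pow(Add(2292, -16), Rational(1, 2)) = Pow(2276, Rational(1, 2)) = Mul(2, Pow(569, Rational(1, 2)))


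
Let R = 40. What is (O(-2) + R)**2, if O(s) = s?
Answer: 1444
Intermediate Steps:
(O(-2) + R)**2 = (-2 + 40)**2 = 38**2 = 1444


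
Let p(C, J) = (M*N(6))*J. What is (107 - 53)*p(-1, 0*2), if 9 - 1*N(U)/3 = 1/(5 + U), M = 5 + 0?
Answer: 0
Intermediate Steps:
M = 5
N(U) = 27 - 3/(5 + U)
p(C, J) = 1470*J/11 (p(C, J) = (5*(3*(44 + 9*6)/(5 + 6)))*J = (5*(3*(44 + 54)/11))*J = (5*(3*(1/11)*98))*J = (5*(294/11))*J = 1470*J/11)
(107 - 53)*p(-1, 0*2) = (107 - 53)*(1470*(0*2)/11) = 54*((1470/11)*0) = 54*0 = 0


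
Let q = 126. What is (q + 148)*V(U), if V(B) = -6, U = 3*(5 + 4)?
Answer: -1644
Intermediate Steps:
U = 27 (U = 3*9 = 27)
(q + 148)*V(U) = (126 + 148)*(-6) = 274*(-6) = -1644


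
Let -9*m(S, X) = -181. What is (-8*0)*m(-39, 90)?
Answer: 0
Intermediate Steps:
m(S, X) = 181/9 (m(S, X) = -⅑*(-181) = 181/9)
(-8*0)*m(-39, 90) = -8*0*(181/9) = 0*(181/9) = 0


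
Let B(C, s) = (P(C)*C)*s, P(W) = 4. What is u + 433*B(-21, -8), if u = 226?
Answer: 291202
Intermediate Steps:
B(C, s) = 4*C*s (B(C, s) = (4*C)*s = 4*C*s)
u + 433*B(-21, -8) = 226 + 433*(4*(-21)*(-8)) = 226 + 433*672 = 226 + 290976 = 291202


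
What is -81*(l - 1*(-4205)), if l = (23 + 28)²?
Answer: -551286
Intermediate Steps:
l = 2601 (l = 51² = 2601)
-81*(l - 1*(-4205)) = -81*(2601 - 1*(-4205)) = -81*(2601 + 4205) = -81*6806 = -551286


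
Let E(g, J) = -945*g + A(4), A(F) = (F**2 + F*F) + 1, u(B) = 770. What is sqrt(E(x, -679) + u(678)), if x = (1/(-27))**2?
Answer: sqrt(64938)/9 ≈ 28.314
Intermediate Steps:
A(F) = 1 + 2*F**2 (A(F) = (F**2 + F**2) + 1 = 2*F**2 + 1 = 1 + 2*F**2)
x = 1/729 (x = (-1/27)**2 = 1/729 ≈ 0.0013717)
E(g, J) = 33 - 945*g (E(g, J) = -945*g + (1 + 2*4**2) = -945*g + (1 + 2*16) = -945*g + (1 + 32) = -945*g + 33 = 33 - 945*g)
sqrt(E(x, -679) + u(678)) = sqrt((33 - 945*1/729) + 770) = sqrt((33 - 35/27) + 770) = sqrt(856/27 + 770) = sqrt(21646/27) = sqrt(64938)/9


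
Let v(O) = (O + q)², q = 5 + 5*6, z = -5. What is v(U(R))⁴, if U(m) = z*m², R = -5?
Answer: 4304672100000000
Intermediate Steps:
U(m) = -5*m²
q = 35 (q = 5 + 30 = 35)
v(O) = (35 + O)² (v(O) = (O + 35)² = (35 + O)²)
v(U(R))⁴ = ((35 - 5*(-5)²)²)⁴ = ((35 - 5*25)²)⁴ = ((35 - 125)²)⁴ = ((-90)²)⁴ = 8100⁴ = 4304672100000000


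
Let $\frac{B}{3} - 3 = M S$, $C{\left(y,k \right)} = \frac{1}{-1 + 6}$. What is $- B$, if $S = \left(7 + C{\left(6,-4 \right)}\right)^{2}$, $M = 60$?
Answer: $- \frac{46701}{5} \approx -9340.2$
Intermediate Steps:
$C{\left(y,k \right)} = \frac{1}{5}$
$S = \frac{1296}{25}$ ($S = \left(7 + \frac{1}{5}\right)^{2} = \left(\frac{36}{5}\right)^{2} = \frac{1296}{25} \approx 51.84$)
$B = \frac{46701}{5}$ ($B = 9 + 3 \cdot 60 \cdot \frac{1296}{25} = 9 + 3 \cdot \frac{15552}{5} = 9 + \frac{46656}{5} = \frac{46701}{5} \approx 9340.2$)
$- B = \left(-1\right) \frac{46701}{5} = - \frac{46701}{5}$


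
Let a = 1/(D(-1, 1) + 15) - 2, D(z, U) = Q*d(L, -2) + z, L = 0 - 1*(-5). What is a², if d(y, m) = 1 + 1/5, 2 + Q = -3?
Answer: 225/64 ≈ 3.5156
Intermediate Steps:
Q = -5 (Q = -2 - 3 = -5)
L = 5 (L = 0 + 5 = 5)
d(y, m) = 6/5 (d(y, m) = 1 + ⅕ = 6/5)
D(z, U) = -6 + z (D(z, U) = -5*6/5 + z = -6 + z)
a = -15/8 (a = 1/((-6 - 1) + 15) - 2 = 1/(-7 + 15) - 2 = 1/8 - 2 = ⅛ - 2 = -15/8 ≈ -1.8750)
a² = (-15/8)² = 225/64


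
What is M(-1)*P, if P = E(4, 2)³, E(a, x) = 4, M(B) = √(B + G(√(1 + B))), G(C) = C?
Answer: 64*I ≈ 64.0*I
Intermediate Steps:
M(B) = √(B + √(1 + B))
P = 64 (P = 4³ = 64)
M(-1)*P = √(-1 + √(1 - 1))*64 = √(-1 + √0)*64 = √(-1 + 0)*64 = √(-1)*64 = I*64 = 64*I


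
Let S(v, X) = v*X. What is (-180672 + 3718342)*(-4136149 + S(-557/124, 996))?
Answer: -454092887283040/31 ≈ -1.4648e+13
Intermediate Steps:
S(v, X) = X*v
(-180672 + 3718342)*(-4136149 + S(-557/124, 996)) = (-180672 + 3718342)*(-4136149 + 996*(-557/124)) = 3537670*(-4136149 + 996*(-557*1/124)) = 3537670*(-4136149 + 996*(-557/124)) = 3537670*(-4136149 - 138693/31) = 3537670*(-128359312/31) = -454092887283040/31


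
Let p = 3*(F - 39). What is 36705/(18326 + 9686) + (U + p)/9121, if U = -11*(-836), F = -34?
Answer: 586250029/255497452 ≈ 2.2945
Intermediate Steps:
U = 9196
p = -219 (p = 3*(-34 - 39) = 3*(-73) = -219)
36705/(18326 + 9686) + (U + p)/9121 = 36705/(18326 + 9686) + (9196 - 219)/9121 = 36705/28012 + 8977*(1/9121) = 36705*(1/28012) + 8977/9121 = 36705/28012 + 8977/9121 = 586250029/255497452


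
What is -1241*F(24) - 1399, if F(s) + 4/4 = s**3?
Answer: -17155742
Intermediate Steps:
F(s) = -1 + s**3
-1241*F(24) - 1399 = -1241*(-1 + 24**3) - 1399 = -1241*(-1 + 13824) - 1399 = -1241*13823 - 1399 = -17154343 - 1399 = -17155742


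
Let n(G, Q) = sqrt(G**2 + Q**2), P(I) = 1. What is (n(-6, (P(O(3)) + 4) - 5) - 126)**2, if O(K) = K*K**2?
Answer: 14400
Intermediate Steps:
O(K) = K**3
(n(-6, (P(O(3)) + 4) - 5) - 126)**2 = (sqrt((-6)**2 + ((1 + 4) - 5)**2) - 126)**2 = (sqrt(36 + (5 - 5)**2) - 126)**2 = (sqrt(36 + 0**2) - 126)**2 = (sqrt(36 + 0) - 126)**2 = (sqrt(36) - 126)**2 = (6 - 126)**2 = (-120)**2 = 14400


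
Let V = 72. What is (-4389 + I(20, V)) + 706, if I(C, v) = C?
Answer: -3663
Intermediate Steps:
(-4389 + I(20, V)) + 706 = (-4389 + 20) + 706 = -4369 + 706 = -3663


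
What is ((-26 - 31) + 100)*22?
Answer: 946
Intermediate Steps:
((-26 - 31) + 100)*22 = (-57 + 100)*22 = 43*22 = 946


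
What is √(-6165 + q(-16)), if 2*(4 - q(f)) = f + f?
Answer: I*√6145 ≈ 78.39*I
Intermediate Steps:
q(f) = 4 - f (q(f) = 4 - (f + f)/2 = 4 - f)
√(-6165 + q(-16)) = √(-6165 + (4 - 1*(-16))) = √(-6165 + (4 + 16)) = √(-6165 + 20) = √(-6145) = I*√6145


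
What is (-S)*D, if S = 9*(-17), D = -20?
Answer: -3060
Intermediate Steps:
S = -153
(-S)*D = -1*(-153)*(-20) = 153*(-20) = -3060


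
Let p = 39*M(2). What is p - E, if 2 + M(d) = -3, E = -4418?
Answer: 4223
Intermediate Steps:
M(d) = -5 (M(d) = -2 - 3 = -5)
p = -195 (p = 39*(-5) = -195)
p - E = -195 - 1*(-4418) = -195 + 4418 = 4223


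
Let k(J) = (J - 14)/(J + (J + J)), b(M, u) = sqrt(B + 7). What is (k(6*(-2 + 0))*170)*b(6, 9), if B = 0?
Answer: 1105*sqrt(7)/9 ≈ 324.84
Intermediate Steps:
b(M, u) = sqrt(7) (b(M, u) = sqrt(0 + 7) = sqrt(7))
k(J) = (-14 + J)/(3*J) (k(J) = (-14 + J)/(J + 2*J) = (-14 + J)/((3*J)) = (-14 + J)*(1/(3*J)) = (-14 + J)/(3*J))
(k(6*(-2 + 0))*170)*b(6, 9) = (((-14 + 6*(-2 + 0))/(3*((6*(-2 + 0)))))*170)*sqrt(7) = (((-14 + 6*(-2))/(3*((6*(-2)))))*170)*sqrt(7) = (((1/3)*(-14 - 12)/(-12))*170)*sqrt(7) = (((1/3)*(-1/12)*(-26))*170)*sqrt(7) = ((13/18)*170)*sqrt(7) = 1105*sqrt(7)/9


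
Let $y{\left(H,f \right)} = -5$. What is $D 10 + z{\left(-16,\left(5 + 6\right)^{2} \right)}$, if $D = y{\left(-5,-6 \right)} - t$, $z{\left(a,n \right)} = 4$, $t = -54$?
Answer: $494$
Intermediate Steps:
$D = 49$ ($D = -5 - -54 = -5 + 54 = 49$)
$D 10 + z{\left(-16,\left(5 + 6\right)^{2} \right)} = 49 \cdot 10 + 4 = 490 + 4 = 494$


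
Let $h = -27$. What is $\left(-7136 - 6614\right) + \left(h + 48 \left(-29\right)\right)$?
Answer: $-15169$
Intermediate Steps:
$\left(-7136 - 6614\right) + \left(h + 48 \left(-29\right)\right) = \left(-7136 - 6614\right) + \left(-27 + 48 \left(-29\right)\right) = -13750 - 1419 = -15169$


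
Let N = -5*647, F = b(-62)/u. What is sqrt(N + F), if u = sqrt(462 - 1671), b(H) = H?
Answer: sqrt(-4920435 + 78*I*sqrt(1209))/39 ≈ 0.015675 + 56.877*I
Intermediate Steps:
u = I*sqrt(1209) (u = sqrt(-1209) = I*sqrt(1209) ≈ 34.771*I)
F = 2*I*sqrt(1209)/39 (F = -62*(-I*sqrt(1209)/1209) = -(-2)*I*sqrt(1209)/39 = 2*I*sqrt(1209)/39 ≈ 1.7831*I)
N = -3235
sqrt(N + F) = sqrt(-3235 + 2*I*sqrt(1209)/39)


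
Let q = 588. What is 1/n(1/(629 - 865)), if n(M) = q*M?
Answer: -59/147 ≈ -0.40136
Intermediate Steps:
n(M) = 588*M
1/n(1/(629 - 865)) = 1/(588/(629 - 865)) = 1/(588/(-236)) = 1/(588*(-1/236)) = 1/(-147/59) = -59/147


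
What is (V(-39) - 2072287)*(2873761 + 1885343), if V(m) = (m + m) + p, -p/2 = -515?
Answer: -9857698683840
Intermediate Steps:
p = 1030 (p = -2*(-515) = 1030)
V(m) = 1030 + 2*m (V(m) = (m + m) + 1030 = 2*m + 1030 = 1030 + 2*m)
(V(-39) - 2072287)*(2873761 + 1885343) = ((1030 + 2*(-39)) - 2072287)*(2873761 + 1885343) = ((1030 - 78) - 2072287)*4759104 = (952 - 2072287)*4759104 = -2071335*4759104 = -9857698683840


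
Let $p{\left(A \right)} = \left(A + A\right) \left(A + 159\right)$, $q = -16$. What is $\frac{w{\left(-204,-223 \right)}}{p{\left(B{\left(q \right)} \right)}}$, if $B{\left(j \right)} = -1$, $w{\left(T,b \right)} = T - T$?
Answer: $0$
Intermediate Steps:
$w{\left(T,b \right)} = 0$
$p{\left(A \right)} = 2 A \left(159 + A\right)$
$\frac{w{\left(-204,-223 \right)}}{p{\left(B{\left(q \right)} \right)}} = \frac{0}{2 \left(-1\right) \left(159 - 1\right)} = \frac{0}{2 \left(-1\right) 158} = \frac{0}{-316} = 0 \left(- \frac{1}{316}\right) = 0$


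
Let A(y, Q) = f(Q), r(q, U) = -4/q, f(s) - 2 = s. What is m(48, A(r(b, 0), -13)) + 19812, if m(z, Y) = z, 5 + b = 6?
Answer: 19860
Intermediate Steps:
f(s) = 2 + s
b = 1 (b = -5 + 6 = 1)
A(y, Q) = 2 + Q
m(48, A(r(b, 0), -13)) + 19812 = 48 + 19812 = 19860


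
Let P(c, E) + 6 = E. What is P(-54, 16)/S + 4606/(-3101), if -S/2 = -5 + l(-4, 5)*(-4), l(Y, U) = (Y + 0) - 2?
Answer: -14717/8417 ≈ -1.7485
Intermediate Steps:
l(Y, U) = -2 + Y (l(Y, U) = Y - 2 = -2 + Y)
S = -38 (S = -2*(-5 + (-2 - 4)*(-4)) = -2*(-5 - 6*(-4)) = -2*(-5 + 24) = -2*19 = -38)
P(c, E) = -6 + E
P(-54, 16)/S + 4606/(-3101) = (-6 + 16)/(-38) + 4606/(-3101) = 10*(-1/38) + 4606*(-1/3101) = -5/19 - 658/443 = -14717/8417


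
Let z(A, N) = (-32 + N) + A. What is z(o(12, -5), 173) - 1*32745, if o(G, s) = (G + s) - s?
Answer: -32592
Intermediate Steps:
o(G, s) = G
z(A, N) = -32 + A + N
z(o(12, -5), 173) - 1*32745 = (-32 + 12 + 173) - 1*32745 = 153 - 32745 = -32592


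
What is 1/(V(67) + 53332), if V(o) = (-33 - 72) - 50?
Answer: 1/53177 ≈ 1.8805e-5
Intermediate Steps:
V(o) = -155 (V(o) = -105 - 50 = -155)
1/(V(67) + 53332) = 1/(-155 + 53332) = 1/53177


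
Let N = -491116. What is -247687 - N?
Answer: 243429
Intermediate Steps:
-247687 - N = -247687 - 1*(-491116) = -247687 + 491116 = 243429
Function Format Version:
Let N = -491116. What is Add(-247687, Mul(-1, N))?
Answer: 243429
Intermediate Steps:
Add(-247687, Mul(-1, N)) = Add(-247687, Mul(-1, -491116)) = Add(-247687, 491116) = 243429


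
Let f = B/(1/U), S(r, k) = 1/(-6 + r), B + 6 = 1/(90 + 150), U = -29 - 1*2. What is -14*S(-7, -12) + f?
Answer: 583277/3120 ≈ 186.95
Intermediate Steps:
U = -31 (U = -29 - 2 = -31)
B = -1439/240 (B = -6 + 1/(90 + 150) = -6 + 1/240 = -1439/240 ≈ -5.9958)
f = 44609/240 (f = -1439/(240*(1/(-31))) = -1439/(240*(-1/31)) = -1439/240*(-31) = 44609/240 ≈ 185.87)
-14*S(-7, -12) + f = -14/(-6 - 7) + 44609/240 = -14/(-13) + 44609/240 = -14*(-1/13) + 44609/240 = 14/13 + 44609/240 = 583277/3120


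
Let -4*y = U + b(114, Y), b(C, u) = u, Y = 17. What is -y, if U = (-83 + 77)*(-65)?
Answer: 407/4 ≈ 101.75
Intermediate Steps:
U = 390 (U = -6*(-65) = 390)
y = -407/4 (y = -(390 + 17)/4 = -¼*407 = -407/4 ≈ -101.75)
-y = -1*(-407/4) = 407/4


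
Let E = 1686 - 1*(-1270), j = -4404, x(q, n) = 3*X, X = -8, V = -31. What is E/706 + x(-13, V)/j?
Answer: 543132/129551 ≈ 4.1924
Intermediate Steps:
x(q, n) = -24 (x(q, n) = 3*(-8) = -24)
E = 2956 (E = 1686 + 1270 = 2956)
E/706 + x(-13, V)/j = 2956/706 - 24/(-4404) = 2956*(1/706) - 24*(-1/4404) = 1478/353 + 2/367 = 543132/129551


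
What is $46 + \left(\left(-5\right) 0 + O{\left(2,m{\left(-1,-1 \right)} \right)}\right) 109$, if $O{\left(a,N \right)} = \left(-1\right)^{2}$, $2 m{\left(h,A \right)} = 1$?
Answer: $155$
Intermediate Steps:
$m{\left(h,A \right)} = \frac{1}{2}$ ($m{\left(h,A \right)} = \frac{1}{2} \cdot 1 = \frac{1}{2}$)
$O{\left(a,N \right)} = 1$
$46 + \left(\left(-5\right) 0 + O{\left(2,m{\left(-1,-1 \right)} \right)}\right) 109 = 46 + \left(\left(-5\right) 0 + 1\right) 109 = 46 + \left(0 + 1\right) 109 = 46 + 1 \cdot 109 = 46 + 109 = 155$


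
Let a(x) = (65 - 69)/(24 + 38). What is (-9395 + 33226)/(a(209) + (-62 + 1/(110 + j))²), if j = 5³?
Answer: 40798076225/6579818141 ≈ 6.2005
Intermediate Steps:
j = 125
a(x) = -2/31 (a(x) = -4/62 = -4*1/62 = -2/31)
(-9395 + 33226)/(a(209) + (-62 + 1/(110 + j))²) = (-9395 + 33226)/(-2/31 + (-62 + 1/(110 + 125))²) = 23831/(-2/31 + (-62 + 1/235)²) = 23831/(-2/31 + (-14569/235)²) = 23831/(-2/31 + 212255761/55225) = 23831/(6579818141/1711975) = 23831*(1711975/6579818141) = 40798076225/6579818141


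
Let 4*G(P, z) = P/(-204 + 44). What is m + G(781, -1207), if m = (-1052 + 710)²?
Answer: 74856179/640 ≈ 1.1696e+5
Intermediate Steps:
m = 116964 (m = (-342)² = 116964)
G(P, z) = -P/640 (G(P, z) = (P/(-204 + 44))/4 = (P/(-160))/4 = (P*(-1/160))/4 = (-P/160)/4 = -P/640)
m + G(781, -1207) = 116964 - 1/640*781 = 116964 - 781/640 = 74856179/640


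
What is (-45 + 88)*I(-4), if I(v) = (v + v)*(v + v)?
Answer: 2752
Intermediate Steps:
I(v) = 4*v² (I(v) = (2*v)*(2*v) = 4*v²)
(-45 + 88)*I(-4) = (-45 + 88)*(4*(-4)²) = 43*(4*16) = 43*64 = 2752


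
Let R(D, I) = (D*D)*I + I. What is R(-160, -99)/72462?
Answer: -844833/24154 ≈ -34.977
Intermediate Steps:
R(D, I) = I + I*D**2 (R(D, I) = D**2*I + I = I*D**2 + I = I + I*D**2)
R(-160, -99)/72462 = -99*(1 + (-160)**2)/72462 = -99*(1 + 25600)*(1/72462) = -99*25601*(1/72462) = -2534499*1/72462 = -844833/24154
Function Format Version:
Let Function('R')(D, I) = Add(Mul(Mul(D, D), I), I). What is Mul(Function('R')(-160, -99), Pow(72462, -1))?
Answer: Rational(-844833, 24154) ≈ -34.977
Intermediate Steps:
Function('R')(D, I) = Add(I, Mul(I, Pow(D, 2))) (Function('R')(D, I) = Add(Mul(Pow(D, 2), I), I) = Add(Mul(I, Pow(D, 2)), I) = Add(I, Mul(I, Pow(D, 2))))
Mul(Function('R')(-160, -99), Pow(72462, -1)) = Mul(Mul(-99, Add(1, Pow(-160, 2))), Pow(72462, -1)) = Mul(Mul(-99, Add(1, 25600)), Rational(1, 72462)) = Mul(Mul(-99, 25601), Rational(1, 72462)) = Mul(-2534499, Rational(1, 72462)) = Rational(-844833, 24154)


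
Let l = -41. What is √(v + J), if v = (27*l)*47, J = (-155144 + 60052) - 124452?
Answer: I*√271573 ≈ 521.13*I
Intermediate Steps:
J = -219544 (J = -95092 - 124452 = -219544)
v = -52029 (v = (27*(-41))*47 = -1107*47 = -52029)
√(v + J) = √(-52029 - 219544) = √(-271573) = I*√271573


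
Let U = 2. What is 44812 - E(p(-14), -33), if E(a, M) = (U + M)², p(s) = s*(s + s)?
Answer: 43851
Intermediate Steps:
p(s) = 2*s² (p(s) = s*(2*s) = 2*s²)
E(a, M) = (2 + M)²
44812 - E(p(-14), -33) = 44812 - (2 - 33)² = 44812 - 1*(-31)² = 44812 - 1*961 = 44812 - 961 = 43851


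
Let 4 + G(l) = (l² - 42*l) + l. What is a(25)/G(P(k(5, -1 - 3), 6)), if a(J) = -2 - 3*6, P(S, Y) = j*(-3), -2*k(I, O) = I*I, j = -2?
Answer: 10/107 ≈ 0.093458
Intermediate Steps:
k(I, O) = -I²/2 (k(I, O) = -I*I/2 = -I²/2)
P(S, Y) = 6 (P(S, Y) = -2*(-3) = 6)
a(J) = -20 (a(J) = -2 - 18 = -20)
G(l) = -4 + l² - 41*l (G(l) = -4 + ((l² - 42*l) + l) = -4 + (l² - 41*l) = -4 + l² - 41*l)
a(25)/G(P(k(5, -1 - 3), 6)) = -20/(-4 + 6² - 41*6) = -20/(-4 + 36 - 246) = -20/(-214) = -20*(-1/214) = 10/107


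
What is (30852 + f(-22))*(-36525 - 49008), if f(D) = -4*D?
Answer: -2646391020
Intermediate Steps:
(30852 + f(-22))*(-36525 - 49008) = (30852 - 4*(-22))*(-36525 - 49008) = (30852 + 88)*(-85533) = 30940*(-85533) = -2646391020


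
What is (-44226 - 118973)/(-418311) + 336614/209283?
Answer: 58321371757/29181793671 ≈ 1.9986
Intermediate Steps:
(-44226 - 118973)/(-418311) + 336614/209283 = -163199*(-1/418311) + 336614*(1/209283) = 163199/418311 + 336614/209283 = 58321371757/29181793671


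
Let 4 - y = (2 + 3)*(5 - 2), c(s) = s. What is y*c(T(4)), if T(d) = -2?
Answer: 22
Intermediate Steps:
y = -11 (y = 4 - (2 + 3)*(5 - 2) = 4 - 5*3 = 4 - 1*15 = 4 - 15 = -11)
y*c(T(4)) = -11*(-2) = 22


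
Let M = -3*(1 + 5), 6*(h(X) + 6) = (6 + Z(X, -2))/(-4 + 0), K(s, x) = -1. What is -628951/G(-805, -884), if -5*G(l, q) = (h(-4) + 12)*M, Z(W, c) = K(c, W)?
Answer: -12579020/417 ≈ -30166.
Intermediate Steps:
Z(W, c) = -1
h(X) = -149/24 (h(X) = -6 + ((6 - 1)/(-4 + 0))/6 = -6 + (5/(-4))/6 = -6 + (5*(-¼))/6 = -6 + (⅙)*(-5/4) = -6 - 5/24 = -149/24)
M = -18 (M = -3*6 = -18)
G(l, q) = 417/20 (G(l, q) = -(-149/24 + 12)*(-18)/5 = -139*(-18)/120 = -⅕*(-417/4) = 417/20)
-628951/G(-805, -884) = -628951/417/20 = -628951*20/417 = -12579020/417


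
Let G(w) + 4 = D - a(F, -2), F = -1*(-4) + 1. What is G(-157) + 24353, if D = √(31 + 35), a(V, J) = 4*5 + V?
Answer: 24324 + √66 ≈ 24332.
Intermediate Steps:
F = 5 (F = 4 + 1 = 5)
a(V, J) = 20 + V
D = √66 ≈ 8.1240
G(w) = -29 + √66 (G(w) = -4 + (√66 - (20 + 5)) = -4 + (√66 - 1*25) = -4 + (√66 - 25) = -4 + (-25 + √66) = -29 + √66)
G(-157) + 24353 = (-29 + √66) + 24353 = 24324 + √66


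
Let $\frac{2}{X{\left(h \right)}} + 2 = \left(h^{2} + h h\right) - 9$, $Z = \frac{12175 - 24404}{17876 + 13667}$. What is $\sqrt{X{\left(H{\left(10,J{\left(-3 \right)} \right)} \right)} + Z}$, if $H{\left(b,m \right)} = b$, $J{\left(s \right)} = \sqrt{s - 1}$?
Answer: $\frac{i \sqrt{1489211112585}}{1987209} \approx 0.61409 i$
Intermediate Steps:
$J{\left(s \right)} = \sqrt{-1 + s}$
$Z = - \frac{12229}{31543} \approx -0.38769$
$X{\left(h \right)} = \frac{2}{-11 + 2 h^{2}}$ ($X{\left(h \right)} = \frac{2}{-2 - \left(9 - h^{2} - h h\right)} = \frac{2}{-2 + \left(\left(h^{2} + h^{2}\right) - 9\right)} = \frac{2}{-2 + \left(2 h^{2} - 9\right)} = \frac{2}{-2 + \left(-9 + 2 h^{2}\right)} = \frac{2}{-11 + 2 h^{2}}$)
$\sqrt{X{\left(H{\left(10,J{\left(-3 \right)} \right)} \right)} + Z} = \sqrt{\frac{2}{-11 + 2 \cdot 10^{2}} - \frac{12229}{31543}} = \sqrt{\frac{2}{-11 + 2 \cdot 100} - \frac{12229}{31543}} = \sqrt{\frac{2}{-11 + 200} - \frac{12229}{31543}} = \sqrt{\frac{2}{189} - \frac{12229}{31543}} = \sqrt{- \frac{2248195}{5961627}} = \frac{i \sqrt{1489211112585}}{1987209}$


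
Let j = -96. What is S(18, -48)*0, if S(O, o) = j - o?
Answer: 0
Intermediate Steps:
S(O, o) = -96 - o
S(18, -48)*0 = (-96 - 1*(-48))*0 = (-96 + 48)*0 = -48*0 = 0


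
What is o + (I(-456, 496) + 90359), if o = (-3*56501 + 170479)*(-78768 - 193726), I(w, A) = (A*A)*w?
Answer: -378047081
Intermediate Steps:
I(w, A) = w*A² (I(w, A) = A²*w = w*A²)
o = -265954144 (o = (-169503 + 170479)*(-272494) = 976*(-272494) = -265954144)
o + (I(-456, 496) + 90359) = -265954144 + (-456*496² + 90359) = -265954144 + (-456*246016 + 90359) = -265954144 + (-112183296 + 90359) = -265954144 - 112092937 = -378047081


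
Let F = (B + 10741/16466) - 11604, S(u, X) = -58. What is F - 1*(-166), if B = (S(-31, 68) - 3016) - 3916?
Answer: -303424707/16466 ≈ -18427.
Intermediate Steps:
B = -6990 (B = (-58 - 3016) - 3916 = -3074 - 3916 = -6990)
F = -306158063/16466 (F = (-6990 + 10741/16466) - 11604 = -115086599/16466 - 11604 = -306158063/16466 ≈ -18593.)
F - 1*(-166) = -306158063/16466 - 1*(-166) = -306158063/16466 + 166 = -303424707/16466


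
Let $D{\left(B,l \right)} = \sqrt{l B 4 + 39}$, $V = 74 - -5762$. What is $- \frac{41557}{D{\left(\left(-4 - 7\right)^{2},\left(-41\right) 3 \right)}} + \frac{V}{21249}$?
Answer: $\frac{5836}{21249} + \frac{41557 i \sqrt{59493}}{59493} \approx 0.27465 + 170.38 i$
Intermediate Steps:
$V = 5836$ ($V = 74 + 5762 = 5836$)
$D{\left(B,l \right)} = \sqrt{39 + 4 B l}$ ($D{\left(B,l \right)} = \sqrt{B l 4 + 39} = \sqrt{4 B l + 39} = \sqrt{39 + 4 B l}$)
$- \frac{41557}{D{\left(\left(-4 - 7\right)^{2},\left(-41\right) 3 \right)}} + \frac{V}{21249} = - \frac{41557}{\sqrt{39 + 4 \left(-4 - 7\right)^{2} \left(\left(-41\right) 3\right)}} + \frac{5836}{21249} = - \frac{41557}{\sqrt{39 + 4 \left(-11\right)^{2} \left(-123\right)}} + 5836 \cdot \frac{1}{21249} = - \frac{41557}{\sqrt{39 + 4 \cdot 121 \left(-123\right)}} + \frac{5836}{21249} = - \frac{41557}{\sqrt{39 - 59532}} + \frac{5836}{21249} = - \frac{41557}{\sqrt{-59493}} + \frac{5836}{21249} = - \frac{41557}{i \sqrt{59493}} + \frac{5836}{21249} = - 41557 \left(- \frac{i \sqrt{59493}}{59493}\right) + \frac{5836}{21249} = \frac{41557 i \sqrt{59493}}{59493} + \frac{5836}{21249} = \frac{5836}{21249} + \frac{41557 i \sqrt{59493}}{59493}$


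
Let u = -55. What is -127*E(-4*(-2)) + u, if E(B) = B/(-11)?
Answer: 411/11 ≈ 37.364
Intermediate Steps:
E(B) = -B/11 (E(B) = B*(-1/11) = -B/11)
-127*E(-4*(-2)) + u = -(-127)*(-4*(-2))/11 - 55 = -(-127)*8/11 - 55 = -127*(-8/11) - 55 = 1016/11 - 55 = 411/11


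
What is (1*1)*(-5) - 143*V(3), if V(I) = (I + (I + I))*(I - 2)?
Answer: -1292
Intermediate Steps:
V(I) = 3*I*(-2 + I) (V(I) = (I + 2*I)*(-2 + I) = (3*I)*(-2 + I) = 3*I*(-2 + I))
(1*1)*(-5) - 143*V(3) = (1*1)*(-5) - 429*3*(-2 + 3) = 1*(-5) - 429*3 = -5 - 143*9 = -5 - 1287 = -1292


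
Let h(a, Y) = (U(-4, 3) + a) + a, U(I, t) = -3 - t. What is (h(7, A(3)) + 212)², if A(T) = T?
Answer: 48400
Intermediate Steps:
h(a, Y) = -6 + 2*a (h(a, Y) = ((-3 - 1*3) + a) + a = ((-3 - 3) + a) + a = (-6 + a) + a = -6 + 2*a)
(h(7, A(3)) + 212)² = ((-6 + 2*7) + 212)² = ((-6 + 14) + 212)² = (8 + 212)² = 220² = 48400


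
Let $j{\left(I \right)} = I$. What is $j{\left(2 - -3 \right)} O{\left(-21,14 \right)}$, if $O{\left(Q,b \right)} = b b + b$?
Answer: $1050$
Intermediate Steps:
$O{\left(Q,b \right)} = b + b^{2}$ ($O{\left(Q,b \right)} = b^{2} + b = b + b^{2}$)
$j{\left(2 - -3 \right)} O{\left(-21,14 \right)} = \left(2 - -3\right) 14 \left(1 + 14\right) = \left(2 + 3\right) 14 \cdot 15 = 5 \cdot 210 = 1050$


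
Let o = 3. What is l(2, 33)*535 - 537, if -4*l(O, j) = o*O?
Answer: -2679/2 ≈ -1339.5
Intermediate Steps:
l(O, j) = -3*O/4
l(2, 33)*535 - 537 = -¾*2*535 - 537 = -3/2*535 - 537 = -1605/2 - 537 = -2679/2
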